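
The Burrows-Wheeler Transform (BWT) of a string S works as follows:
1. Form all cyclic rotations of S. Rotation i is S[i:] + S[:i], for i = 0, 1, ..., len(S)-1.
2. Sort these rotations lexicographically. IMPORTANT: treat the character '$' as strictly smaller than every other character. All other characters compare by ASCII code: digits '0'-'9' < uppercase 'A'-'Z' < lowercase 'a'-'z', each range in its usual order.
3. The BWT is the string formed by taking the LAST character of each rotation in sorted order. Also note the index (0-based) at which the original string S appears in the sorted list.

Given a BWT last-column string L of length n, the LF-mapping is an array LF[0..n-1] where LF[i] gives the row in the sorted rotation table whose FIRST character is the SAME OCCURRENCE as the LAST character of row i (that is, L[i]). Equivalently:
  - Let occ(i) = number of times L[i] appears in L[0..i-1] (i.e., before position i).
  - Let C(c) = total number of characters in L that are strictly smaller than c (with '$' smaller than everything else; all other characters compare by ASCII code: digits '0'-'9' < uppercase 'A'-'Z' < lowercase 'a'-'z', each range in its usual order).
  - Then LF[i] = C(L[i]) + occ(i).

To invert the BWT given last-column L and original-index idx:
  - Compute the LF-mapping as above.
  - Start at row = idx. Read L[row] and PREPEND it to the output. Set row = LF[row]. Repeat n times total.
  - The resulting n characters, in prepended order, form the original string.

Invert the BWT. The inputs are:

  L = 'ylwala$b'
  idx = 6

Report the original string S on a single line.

LF mapping: 7 4 6 1 5 2 0 3
Walk LF starting at row 6, prepending L[row]:
  step 1: row=6, L[6]='$', prepend. Next row=LF[6]=0
  step 2: row=0, L[0]='y', prepend. Next row=LF[0]=7
  step 3: row=7, L[7]='b', prepend. Next row=LF[7]=3
  step 4: row=3, L[3]='a', prepend. Next row=LF[3]=1
  step 5: row=1, L[1]='l', prepend. Next row=LF[1]=4
  step 6: row=4, L[4]='l', prepend. Next row=LF[4]=5
  step 7: row=5, L[5]='a', prepend. Next row=LF[5]=2
  step 8: row=2, L[2]='w', prepend. Next row=LF[2]=6
Reversed output: wallaby$

Answer: wallaby$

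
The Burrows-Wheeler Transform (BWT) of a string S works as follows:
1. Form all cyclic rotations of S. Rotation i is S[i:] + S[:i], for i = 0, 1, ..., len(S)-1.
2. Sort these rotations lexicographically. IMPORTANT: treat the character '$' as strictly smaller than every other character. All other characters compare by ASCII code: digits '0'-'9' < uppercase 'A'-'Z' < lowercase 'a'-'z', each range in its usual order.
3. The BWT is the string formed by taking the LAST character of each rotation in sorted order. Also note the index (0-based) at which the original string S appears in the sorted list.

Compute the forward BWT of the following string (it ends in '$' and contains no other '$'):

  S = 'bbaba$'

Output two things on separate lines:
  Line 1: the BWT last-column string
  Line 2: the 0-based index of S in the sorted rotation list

All 6 rotations (rotation i = S[i:]+S[:i]):
  rot[0] = bbaba$
  rot[1] = baba$b
  rot[2] = aba$bb
  rot[3] = ba$bba
  rot[4] = a$bbab
  rot[5] = $bbaba
Sorted (with $ < everything):
  sorted[0] = $bbaba  (last char: 'a')
  sorted[1] = a$bbab  (last char: 'b')
  sorted[2] = aba$bb  (last char: 'b')
  sorted[3] = ba$bba  (last char: 'a')
  sorted[4] = baba$b  (last char: 'b')
  sorted[5] = bbaba$  (last char: '$')
Last column: abbab$
Original string S is at sorted index 5

Answer: abbab$
5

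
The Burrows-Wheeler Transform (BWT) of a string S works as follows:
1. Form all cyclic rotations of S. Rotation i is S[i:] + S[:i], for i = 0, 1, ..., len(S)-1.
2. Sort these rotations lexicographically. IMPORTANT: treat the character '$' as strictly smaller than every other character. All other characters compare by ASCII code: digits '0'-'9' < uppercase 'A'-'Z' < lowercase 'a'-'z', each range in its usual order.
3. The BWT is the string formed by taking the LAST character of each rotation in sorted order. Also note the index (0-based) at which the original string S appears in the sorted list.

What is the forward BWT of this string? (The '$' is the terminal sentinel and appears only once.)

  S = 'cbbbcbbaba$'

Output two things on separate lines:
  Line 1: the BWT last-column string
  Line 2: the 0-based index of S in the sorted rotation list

All 11 rotations (rotation i = S[i:]+S[:i]):
  rot[0] = cbbbcbbaba$
  rot[1] = bbbcbbaba$c
  rot[2] = bbcbbaba$cb
  rot[3] = bcbbaba$cbb
  rot[4] = cbbaba$cbbb
  rot[5] = bbaba$cbbbc
  rot[6] = baba$cbbbcb
  rot[7] = aba$cbbbcbb
  rot[8] = ba$cbbbcbba
  rot[9] = a$cbbbcbbab
  rot[10] = $cbbbcbbaba
Sorted (with $ < everything):
  sorted[0] = $cbbbcbbaba  (last char: 'a')
  sorted[1] = a$cbbbcbbab  (last char: 'b')
  sorted[2] = aba$cbbbcbb  (last char: 'b')
  sorted[3] = ba$cbbbcbba  (last char: 'a')
  sorted[4] = baba$cbbbcb  (last char: 'b')
  sorted[5] = bbaba$cbbbc  (last char: 'c')
  sorted[6] = bbbcbbaba$c  (last char: 'c')
  sorted[7] = bbcbbaba$cb  (last char: 'b')
  sorted[8] = bcbbaba$cbb  (last char: 'b')
  sorted[9] = cbbaba$cbbb  (last char: 'b')
  sorted[10] = cbbbcbbaba$  (last char: '$')
Last column: abbabccbbb$
Original string S is at sorted index 10

Answer: abbabccbbb$
10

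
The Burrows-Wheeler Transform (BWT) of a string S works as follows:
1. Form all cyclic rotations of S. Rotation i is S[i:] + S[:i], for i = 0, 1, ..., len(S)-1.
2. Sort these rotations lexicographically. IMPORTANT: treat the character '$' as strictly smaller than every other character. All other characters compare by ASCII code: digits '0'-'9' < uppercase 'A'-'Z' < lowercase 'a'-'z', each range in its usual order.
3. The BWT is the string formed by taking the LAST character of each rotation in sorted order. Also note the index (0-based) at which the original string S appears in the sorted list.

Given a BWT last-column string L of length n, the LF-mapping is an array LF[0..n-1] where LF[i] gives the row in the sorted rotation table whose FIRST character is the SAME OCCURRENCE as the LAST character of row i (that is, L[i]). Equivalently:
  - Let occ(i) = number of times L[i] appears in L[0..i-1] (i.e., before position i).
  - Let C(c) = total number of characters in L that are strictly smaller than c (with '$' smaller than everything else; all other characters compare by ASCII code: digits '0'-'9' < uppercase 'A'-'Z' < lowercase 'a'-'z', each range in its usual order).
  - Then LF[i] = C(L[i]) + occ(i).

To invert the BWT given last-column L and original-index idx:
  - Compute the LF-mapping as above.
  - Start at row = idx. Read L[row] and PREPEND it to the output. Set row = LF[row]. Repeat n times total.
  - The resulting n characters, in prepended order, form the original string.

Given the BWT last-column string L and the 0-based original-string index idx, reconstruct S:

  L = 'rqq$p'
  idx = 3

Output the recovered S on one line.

LF mapping: 4 2 3 0 1
Walk LF starting at row 3, prepending L[row]:
  step 1: row=3, L[3]='$', prepend. Next row=LF[3]=0
  step 2: row=0, L[0]='r', prepend. Next row=LF[0]=4
  step 3: row=4, L[4]='p', prepend. Next row=LF[4]=1
  step 4: row=1, L[1]='q', prepend. Next row=LF[1]=2
  step 5: row=2, L[2]='q', prepend. Next row=LF[2]=3
Reversed output: qqpr$

Answer: qqpr$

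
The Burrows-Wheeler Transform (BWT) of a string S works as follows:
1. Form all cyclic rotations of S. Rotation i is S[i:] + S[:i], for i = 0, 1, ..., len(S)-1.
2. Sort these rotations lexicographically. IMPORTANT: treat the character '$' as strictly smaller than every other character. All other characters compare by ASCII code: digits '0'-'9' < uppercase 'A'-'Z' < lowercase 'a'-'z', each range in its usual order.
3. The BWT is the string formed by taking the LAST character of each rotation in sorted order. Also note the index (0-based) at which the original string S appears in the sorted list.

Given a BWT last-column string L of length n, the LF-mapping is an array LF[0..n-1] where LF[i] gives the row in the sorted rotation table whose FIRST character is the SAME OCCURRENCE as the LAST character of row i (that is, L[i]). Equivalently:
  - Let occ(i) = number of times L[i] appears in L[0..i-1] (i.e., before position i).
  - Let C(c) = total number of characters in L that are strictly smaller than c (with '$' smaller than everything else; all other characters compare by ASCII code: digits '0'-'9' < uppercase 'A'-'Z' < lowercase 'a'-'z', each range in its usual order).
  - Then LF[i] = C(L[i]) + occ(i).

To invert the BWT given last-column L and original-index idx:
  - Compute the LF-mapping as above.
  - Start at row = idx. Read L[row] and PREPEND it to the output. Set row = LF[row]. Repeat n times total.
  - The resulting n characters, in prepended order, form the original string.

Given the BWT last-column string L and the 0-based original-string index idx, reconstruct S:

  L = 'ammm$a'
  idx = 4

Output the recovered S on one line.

Answer: mamma$

Derivation:
LF mapping: 1 3 4 5 0 2
Walk LF starting at row 4, prepending L[row]:
  step 1: row=4, L[4]='$', prepend. Next row=LF[4]=0
  step 2: row=0, L[0]='a', prepend. Next row=LF[0]=1
  step 3: row=1, L[1]='m', prepend. Next row=LF[1]=3
  step 4: row=3, L[3]='m', prepend. Next row=LF[3]=5
  step 5: row=5, L[5]='a', prepend. Next row=LF[5]=2
  step 6: row=2, L[2]='m', prepend. Next row=LF[2]=4
Reversed output: mamma$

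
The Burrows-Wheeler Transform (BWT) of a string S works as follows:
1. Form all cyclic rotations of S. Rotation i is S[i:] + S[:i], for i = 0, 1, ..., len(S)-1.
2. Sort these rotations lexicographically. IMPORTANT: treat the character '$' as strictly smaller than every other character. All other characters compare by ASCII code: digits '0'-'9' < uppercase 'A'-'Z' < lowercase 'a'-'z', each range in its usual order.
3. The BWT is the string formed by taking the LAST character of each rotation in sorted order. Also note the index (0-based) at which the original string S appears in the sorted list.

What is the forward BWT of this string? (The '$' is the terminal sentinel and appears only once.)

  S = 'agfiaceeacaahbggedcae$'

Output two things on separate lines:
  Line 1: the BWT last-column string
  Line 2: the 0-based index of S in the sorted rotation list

Answer: eceic$ahadaeaegcggabaf
5

Derivation:
All 22 rotations (rotation i = S[i:]+S[:i]):
  rot[0] = agfiaceeacaahbggedcae$
  rot[1] = gfiaceeacaahbggedcae$a
  rot[2] = fiaceeacaahbggedcae$ag
  rot[3] = iaceeacaahbggedcae$agf
  rot[4] = aceeacaahbggedcae$agfi
  rot[5] = ceeacaahbggedcae$agfia
  rot[6] = eeacaahbggedcae$agfiac
  rot[7] = eacaahbggedcae$agfiace
  rot[8] = acaahbggedcae$agfiacee
  rot[9] = caahbggedcae$agfiaceea
  rot[10] = aahbggedcae$agfiaceeac
  rot[11] = ahbggedcae$agfiaceeaca
  rot[12] = hbggedcae$agfiaceeacaa
  rot[13] = bggedcae$agfiaceeacaah
  rot[14] = ggedcae$agfiaceeacaahb
  rot[15] = gedcae$agfiaceeacaahbg
  rot[16] = edcae$agfiaceeacaahbgg
  rot[17] = dcae$agfiaceeacaahbgge
  rot[18] = cae$agfiaceeacaahbgged
  rot[19] = ae$agfiaceeacaahbggedc
  rot[20] = e$agfiaceeacaahbggedca
  rot[21] = $agfiaceeacaahbggedcae
Sorted (with $ < everything):
  sorted[0] = $agfiaceeacaahbggedcae  (last char: 'e')
  sorted[1] = aahbggedcae$agfiaceeac  (last char: 'c')
  sorted[2] = acaahbggedcae$agfiacee  (last char: 'e')
  sorted[3] = aceeacaahbggedcae$agfi  (last char: 'i')
  sorted[4] = ae$agfiaceeacaahbggedc  (last char: 'c')
  sorted[5] = agfiaceeacaahbggedcae$  (last char: '$')
  sorted[6] = ahbggedcae$agfiaceeaca  (last char: 'a')
  sorted[7] = bggedcae$agfiaceeacaah  (last char: 'h')
  sorted[8] = caahbggedcae$agfiaceea  (last char: 'a')
  sorted[9] = cae$agfiaceeacaahbgged  (last char: 'd')
  sorted[10] = ceeacaahbggedcae$agfia  (last char: 'a')
  sorted[11] = dcae$agfiaceeacaahbgge  (last char: 'e')
  sorted[12] = e$agfiaceeacaahbggedca  (last char: 'a')
  sorted[13] = eacaahbggedcae$agfiace  (last char: 'e')
  sorted[14] = edcae$agfiaceeacaahbgg  (last char: 'g')
  sorted[15] = eeacaahbggedcae$agfiac  (last char: 'c')
  sorted[16] = fiaceeacaahbggedcae$ag  (last char: 'g')
  sorted[17] = gedcae$agfiaceeacaahbg  (last char: 'g')
  sorted[18] = gfiaceeacaahbggedcae$a  (last char: 'a')
  sorted[19] = ggedcae$agfiaceeacaahb  (last char: 'b')
  sorted[20] = hbggedcae$agfiaceeacaa  (last char: 'a')
  sorted[21] = iaceeacaahbggedcae$agf  (last char: 'f')
Last column: eceic$ahadaeaegcggabaf
Original string S is at sorted index 5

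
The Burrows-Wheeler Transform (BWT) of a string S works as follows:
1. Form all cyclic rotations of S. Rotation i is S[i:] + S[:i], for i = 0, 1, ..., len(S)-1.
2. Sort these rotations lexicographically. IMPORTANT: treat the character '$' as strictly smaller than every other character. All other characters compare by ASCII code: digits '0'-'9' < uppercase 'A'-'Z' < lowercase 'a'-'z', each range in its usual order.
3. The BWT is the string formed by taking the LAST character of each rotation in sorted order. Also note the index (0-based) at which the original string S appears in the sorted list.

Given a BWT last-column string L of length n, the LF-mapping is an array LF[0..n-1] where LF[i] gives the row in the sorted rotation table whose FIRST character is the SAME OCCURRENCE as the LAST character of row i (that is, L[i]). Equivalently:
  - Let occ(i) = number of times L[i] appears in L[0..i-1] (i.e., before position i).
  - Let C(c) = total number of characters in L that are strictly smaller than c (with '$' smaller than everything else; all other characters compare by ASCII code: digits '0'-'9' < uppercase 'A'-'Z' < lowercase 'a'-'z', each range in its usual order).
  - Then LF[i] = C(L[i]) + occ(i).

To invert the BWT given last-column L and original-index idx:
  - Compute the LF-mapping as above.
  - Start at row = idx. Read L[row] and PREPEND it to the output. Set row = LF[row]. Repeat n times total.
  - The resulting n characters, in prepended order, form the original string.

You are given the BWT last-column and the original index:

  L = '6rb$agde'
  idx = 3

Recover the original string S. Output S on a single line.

LF mapping: 1 7 3 0 2 6 4 5
Walk LF starting at row 3, prepending L[row]:
  step 1: row=3, L[3]='$', prepend. Next row=LF[3]=0
  step 2: row=0, L[0]='6', prepend. Next row=LF[0]=1
  step 3: row=1, L[1]='r', prepend. Next row=LF[1]=7
  step 4: row=7, L[7]='e', prepend. Next row=LF[7]=5
  step 5: row=5, L[5]='g', prepend. Next row=LF[5]=6
  step 6: row=6, L[6]='d', prepend. Next row=LF[6]=4
  step 7: row=4, L[4]='a', prepend. Next row=LF[4]=2
  step 8: row=2, L[2]='b', prepend. Next row=LF[2]=3
Reversed output: badger6$

Answer: badger6$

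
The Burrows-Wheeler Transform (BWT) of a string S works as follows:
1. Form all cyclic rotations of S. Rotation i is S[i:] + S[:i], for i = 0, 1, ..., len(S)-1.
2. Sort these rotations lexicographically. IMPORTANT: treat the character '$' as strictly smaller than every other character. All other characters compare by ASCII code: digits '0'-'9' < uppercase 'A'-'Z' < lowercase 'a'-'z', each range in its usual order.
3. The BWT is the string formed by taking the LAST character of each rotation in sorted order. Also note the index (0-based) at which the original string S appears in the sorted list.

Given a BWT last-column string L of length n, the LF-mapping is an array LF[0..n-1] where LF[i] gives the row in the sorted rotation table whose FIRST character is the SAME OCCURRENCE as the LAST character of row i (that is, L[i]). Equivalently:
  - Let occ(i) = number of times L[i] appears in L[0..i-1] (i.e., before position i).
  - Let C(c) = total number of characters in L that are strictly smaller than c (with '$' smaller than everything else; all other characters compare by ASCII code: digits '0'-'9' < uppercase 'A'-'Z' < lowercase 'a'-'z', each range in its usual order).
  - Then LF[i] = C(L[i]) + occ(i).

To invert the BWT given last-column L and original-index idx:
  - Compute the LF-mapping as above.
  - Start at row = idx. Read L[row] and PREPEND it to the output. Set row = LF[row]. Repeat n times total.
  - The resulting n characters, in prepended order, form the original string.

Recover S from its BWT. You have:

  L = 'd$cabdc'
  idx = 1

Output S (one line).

LF mapping: 5 0 3 1 2 6 4
Walk LF starting at row 1, prepending L[row]:
  step 1: row=1, L[1]='$', prepend. Next row=LF[1]=0
  step 2: row=0, L[0]='d', prepend. Next row=LF[0]=5
  step 3: row=5, L[5]='d', prepend. Next row=LF[5]=6
  step 4: row=6, L[6]='c', prepend. Next row=LF[6]=4
  step 5: row=4, L[4]='b', prepend. Next row=LF[4]=2
  step 6: row=2, L[2]='c', prepend. Next row=LF[2]=3
  step 7: row=3, L[3]='a', prepend. Next row=LF[3]=1
Reversed output: acbcdd$

Answer: acbcdd$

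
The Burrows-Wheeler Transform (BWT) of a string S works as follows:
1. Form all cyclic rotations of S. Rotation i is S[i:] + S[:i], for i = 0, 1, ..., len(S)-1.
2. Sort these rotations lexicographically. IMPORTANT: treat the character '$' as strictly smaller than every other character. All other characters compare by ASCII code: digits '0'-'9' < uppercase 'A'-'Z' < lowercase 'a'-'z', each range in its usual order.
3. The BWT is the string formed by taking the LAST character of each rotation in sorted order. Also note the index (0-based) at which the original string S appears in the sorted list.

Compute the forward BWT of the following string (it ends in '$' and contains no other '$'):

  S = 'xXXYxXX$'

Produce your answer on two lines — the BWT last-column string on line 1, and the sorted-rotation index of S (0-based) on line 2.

Answer: XXxxXXY$
7

Derivation:
All 8 rotations (rotation i = S[i:]+S[:i]):
  rot[0] = xXXYxXX$
  rot[1] = XXYxXX$x
  rot[2] = XYxXX$xX
  rot[3] = YxXX$xXX
  rot[4] = xXX$xXXY
  rot[5] = XX$xXXYx
  rot[6] = X$xXXYxX
  rot[7] = $xXXYxXX
Sorted (with $ < everything):
  sorted[0] = $xXXYxXX  (last char: 'X')
  sorted[1] = X$xXXYxX  (last char: 'X')
  sorted[2] = XX$xXXYx  (last char: 'x')
  sorted[3] = XXYxXX$x  (last char: 'x')
  sorted[4] = XYxXX$xX  (last char: 'X')
  sorted[5] = YxXX$xXX  (last char: 'X')
  sorted[6] = xXX$xXXY  (last char: 'Y')
  sorted[7] = xXXYxXX$  (last char: '$')
Last column: XXxxXXY$
Original string S is at sorted index 7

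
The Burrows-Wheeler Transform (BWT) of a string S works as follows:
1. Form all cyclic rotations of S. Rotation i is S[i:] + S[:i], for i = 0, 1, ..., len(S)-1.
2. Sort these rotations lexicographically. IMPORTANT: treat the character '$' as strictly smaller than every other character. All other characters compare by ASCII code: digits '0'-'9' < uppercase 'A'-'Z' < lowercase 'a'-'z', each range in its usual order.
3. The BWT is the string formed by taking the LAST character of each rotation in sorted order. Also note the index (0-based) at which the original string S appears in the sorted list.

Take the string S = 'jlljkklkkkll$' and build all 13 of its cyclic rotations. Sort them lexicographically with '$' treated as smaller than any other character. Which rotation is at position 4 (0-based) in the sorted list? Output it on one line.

All 13 rotations (rotation i = S[i:]+S[:i]):
  rot[0] = jlljkklkkkll$
  rot[1] = lljkklkkkll$j
  rot[2] = ljkklkkkll$jl
  rot[3] = jkklkkkll$jll
  rot[4] = kklkkkll$jllj
  rot[5] = klkkkll$jlljk
  rot[6] = lkkkll$jlljkk
  rot[7] = kkkll$jlljkkl
  rot[8] = kkll$jlljkklk
  rot[9] = kll$jlljkklkk
  rot[10] = ll$jlljkklkkk
  rot[11] = l$jlljkklkkkl
  rot[12] = $jlljkklkkkll
Sorted (with $ < everything):
  sorted[0] = $jlljkklkkkll
  sorted[1] = jkklkkkll$jll
  sorted[2] = jlljkklkkkll$
  sorted[3] = kkkll$jlljkkl
  sorted[4] = kklkkkll$jllj
  sorted[5] = kkll$jlljkklk
  sorted[6] = klkkkll$jlljk
  sorted[7] = kll$jlljkklkk
  sorted[8] = l$jlljkklkkkl
  sorted[9] = ljkklkkkll$jl
  sorted[10] = lkkkll$jlljkk
  sorted[11] = ll$jlljkklkkk
  sorted[12] = lljkklkkkll$j
sorted[4] = kklkkkll$jllj

Answer: kklkkkll$jllj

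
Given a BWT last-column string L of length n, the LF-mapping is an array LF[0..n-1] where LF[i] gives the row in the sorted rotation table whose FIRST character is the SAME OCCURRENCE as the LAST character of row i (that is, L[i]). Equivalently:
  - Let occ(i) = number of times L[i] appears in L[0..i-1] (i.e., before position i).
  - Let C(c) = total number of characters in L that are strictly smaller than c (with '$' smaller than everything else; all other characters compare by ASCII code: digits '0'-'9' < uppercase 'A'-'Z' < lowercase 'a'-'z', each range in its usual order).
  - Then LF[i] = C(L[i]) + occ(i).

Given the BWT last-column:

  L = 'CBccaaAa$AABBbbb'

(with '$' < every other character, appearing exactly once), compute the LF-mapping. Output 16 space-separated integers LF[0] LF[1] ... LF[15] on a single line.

Answer: 7 4 14 15 8 9 1 10 0 2 3 5 6 11 12 13

Derivation:
Char counts: '$':1, 'A':3, 'B':3, 'C':1, 'a':3, 'b':3, 'c':2
C (first-col start): C('$')=0, C('A')=1, C('B')=4, C('C')=7, C('a')=8, C('b')=11, C('c')=14
L[0]='C': occ=0, LF[0]=C('C')+0=7+0=7
L[1]='B': occ=0, LF[1]=C('B')+0=4+0=4
L[2]='c': occ=0, LF[2]=C('c')+0=14+0=14
L[3]='c': occ=1, LF[3]=C('c')+1=14+1=15
L[4]='a': occ=0, LF[4]=C('a')+0=8+0=8
L[5]='a': occ=1, LF[5]=C('a')+1=8+1=9
L[6]='A': occ=0, LF[6]=C('A')+0=1+0=1
L[7]='a': occ=2, LF[7]=C('a')+2=8+2=10
L[8]='$': occ=0, LF[8]=C('$')+0=0+0=0
L[9]='A': occ=1, LF[9]=C('A')+1=1+1=2
L[10]='A': occ=2, LF[10]=C('A')+2=1+2=3
L[11]='B': occ=1, LF[11]=C('B')+1=4+1=5
L[12]='B': occ=2, LF[12]=C('B')+2=4+2=6
L[13]='b': occ=0, LF[13]=C('b')+0=11+0=11
L[14]='b': occ=1, LF[14]=C('b')+1=11+1=12
L[15]='b': occ=2, LF[15]=C('b')+2=11+2=13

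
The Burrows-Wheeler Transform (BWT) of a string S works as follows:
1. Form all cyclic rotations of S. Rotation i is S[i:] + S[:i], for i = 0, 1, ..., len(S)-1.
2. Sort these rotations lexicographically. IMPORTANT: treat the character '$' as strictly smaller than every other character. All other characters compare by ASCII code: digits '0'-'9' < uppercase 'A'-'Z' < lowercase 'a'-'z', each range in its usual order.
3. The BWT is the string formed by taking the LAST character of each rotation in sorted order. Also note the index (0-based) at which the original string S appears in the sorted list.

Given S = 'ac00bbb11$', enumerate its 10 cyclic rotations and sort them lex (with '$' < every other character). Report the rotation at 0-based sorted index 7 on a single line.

All 10 rotations (rotation i = S[i:]+S[:i]):
  rot[0] = ac00bbb11$
  rot[1] = c00bbb11$a
  rot[2] = 00bbb11$ac
  rot[3] = 0bbb11$ac0
  rot[4] = bbb11$ac00
  rot[5] = bb11$ac00b
  rot[6] = b11$ac00bb
  rot[7] = 11$ac00bbb
  rot[8] = 1$ac00bbb1
  rot[9] = $ac00bbb11
Sorted (with $ < everything):
  sorted[0] = $ac00bbb11
  sorted[1] = 00bbb11$ac
  sorted[2] = 0bbb11$ac0
  sorted[3] = 1$ac00bbb1
  sorted[4] = 11$ac00bbb
  sorted[5] = ac00bbb11$
  sorted[6] = b11$ac00bb
  sorted[7] = bb11$ac00b
  sorted[8] = bbb11$ac00
  sorted[9] = c00bbb11$a
sorted[7] = bb11$ac00b

Answer: bb11$ac00b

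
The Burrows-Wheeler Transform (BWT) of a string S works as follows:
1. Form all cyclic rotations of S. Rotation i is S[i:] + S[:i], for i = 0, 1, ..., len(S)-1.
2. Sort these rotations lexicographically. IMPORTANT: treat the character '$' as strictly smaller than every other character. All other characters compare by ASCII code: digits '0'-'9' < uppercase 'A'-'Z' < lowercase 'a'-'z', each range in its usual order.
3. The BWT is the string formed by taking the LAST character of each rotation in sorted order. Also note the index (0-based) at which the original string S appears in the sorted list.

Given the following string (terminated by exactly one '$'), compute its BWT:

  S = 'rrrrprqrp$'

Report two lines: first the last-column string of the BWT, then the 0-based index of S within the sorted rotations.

All 10 rotations (rotation i = S[i:]+S[:i]):
  rot[0] = rrrrprqrp$
  rot[1] = rrrprqrp$r
  rot[2] = rrprqrp$rr
  rot[3] = rprqrp$rrr
  rot[4] = prqrp$rrrr
  rot[5] = rqrp$rrrrp
  rot[6] = qrp$rrrrpr
  rot[7] = rp$rrrrprq
  rot[8] = p$rrrrprqr
  rot[9] = $rrrrprqrp
Sorted (with $ < everything):
  sorted[0] = $rrrrprqrp  (last char: 'p')
  sorted[1] = p$rrrrprqr  (last char: 'r')
  sorted[2] = prqrp$rrrr  (last char: 'r')
  sorted[3] = qrp$rrrrpr  (last char: 'r')
  sorted[4] = rp$rrrrprq  (last char: 'q')
  sorted[5] = rprqrp$rrr  (last char: 'r')
  sorted[6] = rqrp$rrrrp  (last char: 'p')
  sorted[7] = rrprqrp$rr  (last char: 'r')
  sorted[8] = rrrprqrp$r  (last char: 'r')
  sorted[9] = rrrrprqrp$  (last char: '$')
Last column: prrrqrprr$
Original string S is at sorted index 9

Answer: prrrqrprr$
9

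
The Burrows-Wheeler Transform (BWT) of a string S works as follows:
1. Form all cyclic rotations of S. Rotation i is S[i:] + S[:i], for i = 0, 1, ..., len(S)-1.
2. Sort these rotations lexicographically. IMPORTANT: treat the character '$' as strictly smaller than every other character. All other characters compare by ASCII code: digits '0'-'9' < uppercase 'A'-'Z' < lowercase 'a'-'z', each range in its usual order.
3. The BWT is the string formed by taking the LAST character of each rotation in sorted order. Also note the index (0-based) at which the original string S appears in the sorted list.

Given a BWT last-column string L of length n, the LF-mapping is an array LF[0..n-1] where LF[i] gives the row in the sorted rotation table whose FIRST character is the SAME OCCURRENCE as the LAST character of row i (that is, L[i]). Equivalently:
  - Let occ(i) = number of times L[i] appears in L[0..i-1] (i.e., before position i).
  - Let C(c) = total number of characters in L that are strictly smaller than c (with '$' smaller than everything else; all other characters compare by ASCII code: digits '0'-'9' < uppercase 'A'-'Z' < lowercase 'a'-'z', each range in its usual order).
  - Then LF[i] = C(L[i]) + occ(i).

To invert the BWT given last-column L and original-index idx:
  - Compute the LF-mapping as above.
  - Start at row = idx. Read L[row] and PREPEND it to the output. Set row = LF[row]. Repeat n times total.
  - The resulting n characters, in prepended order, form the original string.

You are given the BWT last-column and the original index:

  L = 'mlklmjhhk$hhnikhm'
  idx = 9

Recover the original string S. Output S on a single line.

LF mapping: 13 11 8 12 14 7 1 2 9 0 3 4 16 6 10 5 15
Walk LF starting at row 9, prepending L[row]:
  step 1: row=9, L[9]='$', prepend. Next row=LF[9]=0
  step 2: row=0, L[0]='m', prepend. Next row=LF[0]=13
  step 3: row=13, L[13]='i', prepend. Next row=LF[13]=6
  step 4: row=6, L[6]='h', prepend. Next row=LF[6]=1
  step 5: row=1, L[1]='l', prepend. Next row=LF[1]=11
  step 6: row=11, L[11]='h', prepend. Next row=LF[11]=4
  step 7: row=4, L[4]='m', prepend. Next row=LF[4]=14
  step 8: row=14, L[14]='k', prepend. Next row=LF[14]=10
  step 9: row=10, L[10]='h', prepend. Next row=LF[10]=3
  step 10: row=3, L[3]='l', prepend. Next row=LF[3]=12
  step 11: row=12, L[12]='n', prepend. Next row=LF[12]=16
  step 12: row=16, L[16]='m', prepend. Next row=LF[16]=15
  step 13: row=15, L[15]='h', prepend. Next row=LF[15]=5
  step 14: row=5, L[5]='j', prepend. Next row=LF[5]=7
  step 15: row=7, L[7]='h', prepend. Next row=LF[7]=2
  step 16: row=2, L[2]='k', prepend. Next row=LF[2]=8
  step 17: row=8, L[8]='k', prepend. Next row=LF[8]=9
Reversed output: kkhjhmnlhkmhlhim$

Answer: kkhjhmnlhkmhlhim$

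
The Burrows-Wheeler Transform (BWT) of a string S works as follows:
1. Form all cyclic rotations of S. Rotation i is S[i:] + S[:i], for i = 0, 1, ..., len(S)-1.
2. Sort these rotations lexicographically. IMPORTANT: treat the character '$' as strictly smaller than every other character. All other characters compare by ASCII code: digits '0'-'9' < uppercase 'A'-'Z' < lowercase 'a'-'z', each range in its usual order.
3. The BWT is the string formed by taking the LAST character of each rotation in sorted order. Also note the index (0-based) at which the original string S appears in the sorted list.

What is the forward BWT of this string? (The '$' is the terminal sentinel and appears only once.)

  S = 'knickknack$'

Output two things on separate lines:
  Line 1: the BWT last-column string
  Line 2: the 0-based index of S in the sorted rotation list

Answer: knaincck$kk
8

Derivation:
All 11 rotations (rotation i = S[i:]+S[:i]):
  rot[0] = knickknack$
  rot[1] = nickknack$k
  rot[2] = ickknack$kn
  rot[3] = ckknack$kni
  rot[4] = kknack$knic
  rot[5] = knack$knick
  rot[6] = nack$knickk
  rot[7] = ack$knickkn
  rot[8] = ck$knickkna
  rot[9] = k$knickknac
  rot[10] = $knickknack
Sorted (with $ < everything):
  sorted[0] = $knickknack  (last char: 'k')
  sorted[1] = ack$knickkn  (last char: 'n')
  sorted[2] = ck$knickkna  (last char: 'a')
  sorted[3] = ckknack$kni  (last char: 'i')
  sorted[4] = ickknack$kn  (last char: 'n')
  sorted[5] = k$knickknac  (last char: 'c')
  sorted[6] = kknack$knic  (last char: 'c')
  sorted[7] = knack$knick  (last char: 'k')
  sorted[8] = knickknack$  (last char: '$')
  sorted[9] = nack$knickk  (last char: 'k')
  sorted[10] = nickknack$k  (last char: 'k')
Last column: knaincck$kk
Original string S is at sorted index 8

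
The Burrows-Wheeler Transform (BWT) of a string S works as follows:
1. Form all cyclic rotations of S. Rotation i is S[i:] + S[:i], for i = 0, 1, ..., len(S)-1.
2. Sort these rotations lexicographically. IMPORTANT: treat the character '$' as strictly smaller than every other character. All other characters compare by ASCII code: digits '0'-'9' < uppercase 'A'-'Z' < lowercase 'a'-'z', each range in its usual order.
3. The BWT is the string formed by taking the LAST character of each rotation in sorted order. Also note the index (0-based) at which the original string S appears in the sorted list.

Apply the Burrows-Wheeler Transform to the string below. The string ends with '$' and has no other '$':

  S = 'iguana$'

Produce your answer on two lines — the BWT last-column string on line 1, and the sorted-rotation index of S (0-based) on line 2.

All 7 rotations (rotation i = S[i:]+S[:i]):
  rot[0] = iguana$
  rot[1] = guana$i
  rot[2] = uana$ig
  rot[3] = ana$igu
  rot[4] = na$igua
  rot[5] = a$iguan
  rot[6] = $iguana
Sorted (with $ < everything):
  sorted[0] = $iguana  (last char: 'a')
  sorted[1] = a$iguan  (last char: 'n')
  sorted[2] = ana$igu  (last char: 'u')
  sorted[3] = guana$i  (last char: 'i')
  sorted[4] = iguana$  (last char: '$')
  sorted[5] = na$igua  (last char: 'a')
  sorted[6] = uana$ig  (last char: 'g')
Last column: anui$ag
Original string S is at sorted index 4

Answer: anui$ag
4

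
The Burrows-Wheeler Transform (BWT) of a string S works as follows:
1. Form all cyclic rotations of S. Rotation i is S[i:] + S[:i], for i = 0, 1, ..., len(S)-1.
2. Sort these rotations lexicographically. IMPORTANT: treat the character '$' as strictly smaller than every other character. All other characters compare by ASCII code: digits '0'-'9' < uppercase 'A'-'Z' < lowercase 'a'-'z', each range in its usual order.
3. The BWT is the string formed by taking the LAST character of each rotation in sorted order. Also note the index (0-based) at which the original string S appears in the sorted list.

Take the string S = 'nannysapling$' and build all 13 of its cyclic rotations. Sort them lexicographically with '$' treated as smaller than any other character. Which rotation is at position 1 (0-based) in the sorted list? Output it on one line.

All 13 rotations (rotation i = S[i:]+S[:i]):
  rot[0] = nannysapling$
  rot[1] = annysapling$n
  rot[2] = nnysapling$na
  rot[3] = nysapling$nan
  rot[4] = ysapling$nann
  rot[5] = sapling$nanny
  rot[6] = apling$nannys
  rot[7] = pling$nannysa
  rot[8] = ling$nannysap
  rot[9] = ing$nannysapl
  rot[10] = ng$nannysapli
  rot[11] = g$nannysaplin
  rot[12] = $nannysapling
Sorted (with $ < everything):
  sorted[0] = $nannysapling
  sorted[1] = annysapling$n
  sorted[2] = apling$nannys
  sorted[3] = g$nannysaplin
  sorted[4] = ing$nannysapl
  sorted[5] = ling$nannysap
  sorted[6] = nannysapling$
  sorted[7] = ng$nannysapli
  sorted[8] = nnysapling$na
  sorted[9] = nysapling$nan
  sorted[10] = pling$nannysa
  sorted[11] = sapling$nanny
  sorted[12] = ysapling$nann
sorted[1] = annysapling$n

Answer: annysapling$n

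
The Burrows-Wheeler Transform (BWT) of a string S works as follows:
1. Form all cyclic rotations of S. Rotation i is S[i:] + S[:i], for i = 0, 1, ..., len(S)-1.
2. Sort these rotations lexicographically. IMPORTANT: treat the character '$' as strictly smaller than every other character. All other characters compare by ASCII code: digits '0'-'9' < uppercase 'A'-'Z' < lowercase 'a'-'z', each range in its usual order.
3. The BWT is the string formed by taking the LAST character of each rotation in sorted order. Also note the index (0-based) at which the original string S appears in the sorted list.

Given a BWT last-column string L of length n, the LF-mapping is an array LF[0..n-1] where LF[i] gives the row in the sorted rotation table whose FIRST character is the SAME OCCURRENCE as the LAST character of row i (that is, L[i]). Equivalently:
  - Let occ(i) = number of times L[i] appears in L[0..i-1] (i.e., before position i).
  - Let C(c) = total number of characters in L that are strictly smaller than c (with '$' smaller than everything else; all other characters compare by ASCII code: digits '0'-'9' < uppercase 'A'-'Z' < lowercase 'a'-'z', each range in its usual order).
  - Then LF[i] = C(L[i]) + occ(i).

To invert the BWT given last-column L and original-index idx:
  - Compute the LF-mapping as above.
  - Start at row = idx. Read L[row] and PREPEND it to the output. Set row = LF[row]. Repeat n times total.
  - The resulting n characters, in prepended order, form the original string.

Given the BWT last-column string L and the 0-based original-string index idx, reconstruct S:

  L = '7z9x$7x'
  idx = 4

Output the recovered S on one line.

LF mapping: 1 6 3 4 0 2 5
Walk LF starting at row 4, prepending L[row]:
  step 1: row=4, L[4]='$', prepend. Next row=LF[4]=0
  step 2: row=0, L[0]='7', prepend. Next row=LF[0]=1
  step 3: row=1, L[1]='z', prepend. Next row=LF[1]=6
  step 4: row=6, L[6]='x', prepend. Next row=LF[6]=5
  step 5: row=5, L[5]='7', prepend. Next row=LF[5]=2
  step 6: row=2, L[2]='9', prepend. Next row=LF[2]=3
  step 7: row=3, L[3]='x', prepend. Next row=LF[3]=4
Reversed output: x97xz7$

Answer: x97xz7$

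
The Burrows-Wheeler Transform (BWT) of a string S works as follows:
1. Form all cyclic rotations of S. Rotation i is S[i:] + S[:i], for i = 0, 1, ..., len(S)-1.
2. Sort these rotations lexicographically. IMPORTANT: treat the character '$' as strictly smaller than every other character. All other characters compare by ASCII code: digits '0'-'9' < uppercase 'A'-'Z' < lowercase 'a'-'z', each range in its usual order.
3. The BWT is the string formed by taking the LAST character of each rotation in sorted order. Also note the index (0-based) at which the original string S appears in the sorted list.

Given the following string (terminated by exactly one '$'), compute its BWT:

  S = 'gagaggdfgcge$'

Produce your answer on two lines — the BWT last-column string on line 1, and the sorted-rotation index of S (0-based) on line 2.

Answer: egggggd$afgca
7

Derivation:
All 13 rotations (rotation i = S[i:]+S[:i]):
  rot[0] = gagaggdfgcge$
  rot[1] = agaggdfgcge$g
  rot[2] = gaggdfgcge$ga
  rot[3] = aggdfgcge$gag
  rot[4] = ggdfgcge$gaga
  rot[5] = gdfgcge$gagag
  rot[6] = dfgcge$gagagg
  rot[7] = fgcge$gagaggd
  rot[8] = gcge$gagaggdf
  rot[9] = cge$gagaggdfg
  rot[10] = ge$gagaggdfgc
  rot[11] = e$gagaggdfgcg
  rot[12] = $gagaggdfgcge
Sorted (with $ < everything):
  sorted[0] = $gagaggdfgcge  (last char: 'e')
  sorted[1] = agaggdfgcge$g  (last char: 'g')
  sorted[2] = aggdfgcge$gag  (last char: 'g')
  sorted[3] = cge$gagaggdfg  (last char: 'g')
  sorted[4] = dfgcge$gagagg  (last char: 'g')
  sorted[5] = e$gagaggdfgcg  (last char: 'g')
  sorted[6] = fgcge$gagaggd  (last char: 'd')
  sorted[7] = gagaggdfgcge$  (last char: '$')
  sorted[8] = gaggdfgcge$ga  (last char: 'a')
  sorted[9] = gcge$gagaggdf  (last char: 'f')
  sorted[10] = gdfgcge$gagag  (last char: 'g')
  sorted[11] = ge$gagaggdfgc  (last char: 'c')
  sorted[12] = ggdfgcge$gaga  (last char: 'a')
Last column: egggggd$afgca
Original string S is at sorted index 7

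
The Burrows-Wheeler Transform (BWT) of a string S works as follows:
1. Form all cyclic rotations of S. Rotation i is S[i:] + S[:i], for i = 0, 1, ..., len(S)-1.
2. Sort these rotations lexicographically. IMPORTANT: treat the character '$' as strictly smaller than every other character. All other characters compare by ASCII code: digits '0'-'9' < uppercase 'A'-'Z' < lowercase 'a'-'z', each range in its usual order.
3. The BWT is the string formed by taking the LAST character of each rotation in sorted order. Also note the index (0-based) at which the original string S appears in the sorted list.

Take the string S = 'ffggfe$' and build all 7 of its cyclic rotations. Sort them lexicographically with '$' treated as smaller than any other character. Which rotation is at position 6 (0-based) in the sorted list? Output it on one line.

Answer: ggfe$ff

Derivation:
All 7 rotations (rotation i = S[i:]+S[:i]):
  rot[0] = ffggfe$
  rot[1] = fggfe$f
  rot[2] = ggfe$ff
  rot[3] = gfe$ffg
  rot[4] = fe$ffgg
  rot[5] = e$ffggf
  rot[6] = $ffggfe
Sorted (with $ < everything):
  sorted[0] = $ffggfe
  sorted[1] = e$ffggf
  sorted[2] = fe$ffgg
  sorted[3] = ffggfe$
  sorted[4] = fggfe$f
  sorted[5] = gfe$ffg
  sorted[6] = ggfe$ff
sorted[6] = ggfe$ff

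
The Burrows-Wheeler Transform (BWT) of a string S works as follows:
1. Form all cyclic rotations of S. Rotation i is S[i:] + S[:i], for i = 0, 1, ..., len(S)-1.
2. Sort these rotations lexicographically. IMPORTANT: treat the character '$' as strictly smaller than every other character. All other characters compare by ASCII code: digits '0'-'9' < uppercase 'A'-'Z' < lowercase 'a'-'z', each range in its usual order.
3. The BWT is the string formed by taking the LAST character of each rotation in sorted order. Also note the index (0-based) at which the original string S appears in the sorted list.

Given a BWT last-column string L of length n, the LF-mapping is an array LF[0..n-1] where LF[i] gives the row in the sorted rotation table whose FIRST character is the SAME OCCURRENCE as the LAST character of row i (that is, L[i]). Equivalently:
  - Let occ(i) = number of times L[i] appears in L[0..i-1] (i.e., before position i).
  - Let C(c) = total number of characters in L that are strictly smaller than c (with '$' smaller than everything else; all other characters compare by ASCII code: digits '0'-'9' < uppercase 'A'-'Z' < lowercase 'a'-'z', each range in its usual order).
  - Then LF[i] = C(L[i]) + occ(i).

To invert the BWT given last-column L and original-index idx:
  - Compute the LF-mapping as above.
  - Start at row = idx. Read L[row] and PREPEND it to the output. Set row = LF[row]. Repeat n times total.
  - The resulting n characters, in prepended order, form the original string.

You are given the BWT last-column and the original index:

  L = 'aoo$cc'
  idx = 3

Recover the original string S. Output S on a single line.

Answer: cocoa$

Derivation:
LF mapping: 1 4 5 0 2 3
Walk LF starting at row 3, prepending L[row]:
  step 1: row=3, L[3]='$', prepend. Next row=LF[3]=0
  step 2: row=0, L[0]='a', prepend. Next row=LF[0]=1
  step 3: row=1, L[1]='o', prepend. Next row=LF[1]=4
  step 4: row=4, L[4]='c', prepend. Next row=LF[4]=2
  step 5: row=2, L[2]='o', prepend. Next row=LF[2]=5
  step 6: row=5, L[5]='c', prepend. Next row=LF[5]=3
Reversed output: cocoa$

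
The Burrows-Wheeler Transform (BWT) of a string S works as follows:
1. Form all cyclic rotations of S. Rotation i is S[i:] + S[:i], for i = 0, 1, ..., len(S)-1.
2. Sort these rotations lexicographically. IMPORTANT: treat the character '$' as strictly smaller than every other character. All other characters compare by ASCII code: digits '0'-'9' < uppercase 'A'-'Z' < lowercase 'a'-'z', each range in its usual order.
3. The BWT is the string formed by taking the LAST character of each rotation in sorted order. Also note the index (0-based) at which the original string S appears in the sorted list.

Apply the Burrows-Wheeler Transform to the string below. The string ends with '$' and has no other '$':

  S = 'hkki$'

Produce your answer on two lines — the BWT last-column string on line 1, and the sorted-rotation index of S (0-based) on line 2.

All 5 rotations (rotation i = S[i:]+S[:i]):
  rot[0] = hkki$
  rot[1] = kki$h
  rot[2] = ki$hk
  rot[3] = i$hkk
  rot[4] = $hkki
Sorted (with $ < everything):
  sorted[0] = $hkki  (last char: 'i')
  sorted[1] = hkki$  (last char: '$')
  sorted[2] = i$hkk  (last char: 'k')
  sorted[3] = ki$hk  (last char: 'k')
  sorted[4] = kki$h  (last char: 'h')
Last column: i$kkh
Original string S is at sorted index 1

Answer: i$kkh
1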